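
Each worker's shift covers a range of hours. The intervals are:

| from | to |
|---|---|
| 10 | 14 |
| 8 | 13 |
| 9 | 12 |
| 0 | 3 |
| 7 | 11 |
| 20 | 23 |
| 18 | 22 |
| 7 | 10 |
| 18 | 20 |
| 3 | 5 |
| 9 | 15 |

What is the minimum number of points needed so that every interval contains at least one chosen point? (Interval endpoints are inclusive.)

3

Process intervals by earliest right end; each time one isn't hit yet, stab at its right endpoint.
Sorted: [0,3] [3,5] [7,10] [7,11] [9,12] [8,13] [10,14] [9,15] [18,20] [18,22] [20,23]
{[0,3],[3,5]} hit by 3; {[7,10],[7,11],[9,12],[8,13],[10,14],[9,15]} hit by 10; {[18,20],[18,22],[20,23]} hit by 20.
Points: 3, 10, 20 (3 total).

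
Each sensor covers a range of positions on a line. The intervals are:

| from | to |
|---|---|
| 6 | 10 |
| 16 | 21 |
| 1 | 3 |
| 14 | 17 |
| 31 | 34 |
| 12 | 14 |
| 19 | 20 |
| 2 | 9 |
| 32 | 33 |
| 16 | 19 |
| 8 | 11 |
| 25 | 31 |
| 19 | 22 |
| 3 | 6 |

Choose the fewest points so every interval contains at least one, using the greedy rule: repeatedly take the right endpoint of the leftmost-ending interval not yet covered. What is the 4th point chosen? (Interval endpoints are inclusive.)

Sort by right endpoint; whenever an interval is uncovered, place a point at its right end.
Sorted: [1,3] [3,6] [2,9] [6,10] [8,11] [12,14] [14,17] [16,19] [19,20] [16,21] [19,22] [25,31] [32,33] [31,34]
{[1,3],[3,6],[2,9]} hit by 3; {[6,10],[8,11]} hit by 10; {[12,14],[14,17]} hit by 14; {[16,19],[19,20],[16,21],[19,22]} hit by 19; {[25,31]} hit by 31; {[32,33],[31,34]} hit by 33.
Points: 3, 10, 14, 19, 31, 33 (6 total).

19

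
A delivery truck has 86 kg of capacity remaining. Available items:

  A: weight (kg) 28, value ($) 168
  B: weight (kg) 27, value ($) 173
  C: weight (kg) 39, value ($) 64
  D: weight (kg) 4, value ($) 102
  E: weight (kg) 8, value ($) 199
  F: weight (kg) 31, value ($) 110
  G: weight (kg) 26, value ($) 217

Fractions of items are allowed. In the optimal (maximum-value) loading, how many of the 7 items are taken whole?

Greedy by value/weight ratio, highest first.
Order: D (102/4=25.50) > E (199/8=24.88) > G (217/26=8.35) > B (173/27=6.41) > A (168/28=6.00) > F (110/31=3.55) > C (64/39=1.64)
Fill: take D (4 @ 102) → take E (8 @ 199) → take G (26 @ 217) → take B (27 @ 173) → take 21/28 of A → 126.00; 86/86 used.
4 item(s) taken whole; one partial (take 21/28 of A).

4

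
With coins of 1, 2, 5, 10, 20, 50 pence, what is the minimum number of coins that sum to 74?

4

Greedy: take as many of the largest coin as possible, then repeat with the remainder.
74 = 1×50 + 1×20 + 2×2
Total coins = 1 + 1 + 2 = 4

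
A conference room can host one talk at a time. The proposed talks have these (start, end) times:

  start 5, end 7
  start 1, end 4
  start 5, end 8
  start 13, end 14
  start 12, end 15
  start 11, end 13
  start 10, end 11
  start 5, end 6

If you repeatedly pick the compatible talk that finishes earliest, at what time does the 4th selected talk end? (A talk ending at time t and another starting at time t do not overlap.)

13

By end time: (1,4), (5,6), (5,7), (5,8), (10,11), (11,13), (13,14), (12,15).
Pick (1,4); next start ≥ 4 → (5,6); next start ≥ 6 → (10,11); next start ≥ 11 → (11,13); next start ≥ 13 → (13,14).
Selected: (1,4) (5,6) (10,11) (11,13) (13,14)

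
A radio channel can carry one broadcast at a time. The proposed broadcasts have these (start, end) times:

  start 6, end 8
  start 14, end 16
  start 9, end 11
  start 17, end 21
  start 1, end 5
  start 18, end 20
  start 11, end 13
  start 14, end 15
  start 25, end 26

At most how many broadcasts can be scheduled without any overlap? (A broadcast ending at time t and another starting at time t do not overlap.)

Greedy by earliest finish: after sorting by end time, pick each interval compatible with the last pick.
By end time: (1,5), (6,8), (9,11), (11,13), (14,15), (14,16), (18,20), (17,21), (25,26).
Pick (1,5); next start ≥ 5 → (6,8); next start ≥ 8 → (9,11); next start ≥ 11 → (11,13); next start ≥ 13 → (14,15); next start ≥ 15 → (18,20); next start ≥ 20 → (25,26).
Selected 7 broadcasts.

7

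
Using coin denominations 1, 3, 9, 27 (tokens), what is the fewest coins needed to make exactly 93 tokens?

Greedy: take as many of the largest coin as possible, then repeat with the remainder.
93 = 3×27 + 1×9 + 1×3
Total coins = 3 + 1 + 1 = 5

5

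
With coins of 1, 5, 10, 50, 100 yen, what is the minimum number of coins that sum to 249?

Use the largest denomination that fits, subtract, and repeat.
249 − 2×100→49 − 4×10→9 − 1×5→4 − 4×1→0
Total coins = 2 + 4 + 1 + 4 = 11

11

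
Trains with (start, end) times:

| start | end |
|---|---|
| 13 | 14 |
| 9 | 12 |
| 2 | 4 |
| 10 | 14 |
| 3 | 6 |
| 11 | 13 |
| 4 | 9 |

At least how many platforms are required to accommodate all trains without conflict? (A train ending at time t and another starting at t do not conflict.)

3

The answer is the maximum number of intervals overlapping at any instant.
starts: [2, 3, 4, 9, 10, 11, 13]
ends:   [4, 6, 9, 12, 13, 14, 14]
s2→1 s3→2 e4→1 s4→2 e6→1 e9→0 s9→1 s10→2 s11→3  — peak 3.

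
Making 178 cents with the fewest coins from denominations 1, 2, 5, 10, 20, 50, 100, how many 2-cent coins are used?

1

178 − 1×100→78 − 1×50→28 − 1×20→8 − 1×5→3 − 1×2→1 − 1×1→0
Count of 2: 1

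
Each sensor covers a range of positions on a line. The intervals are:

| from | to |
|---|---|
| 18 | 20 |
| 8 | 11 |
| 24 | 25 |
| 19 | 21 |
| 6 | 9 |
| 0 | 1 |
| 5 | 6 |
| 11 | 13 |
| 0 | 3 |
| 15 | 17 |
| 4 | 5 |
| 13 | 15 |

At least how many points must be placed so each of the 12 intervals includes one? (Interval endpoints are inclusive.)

Process intervals by earliest right end; each time one isn't hit yet, stab at its right endpoint.
Sorted: [0,1] [0,3] [4,5] [5,6] [6,9] [8,11] [11,13] [13,15] [15,17] [18,20] [19,21] [24,25]
{[0,1],[0,3]} hit by 1; {[4,5],[5,6]} hit by 5; {[6,9],[8,11]} hit by 9; {[11,13],[13,15]} hit by 13; {[15,17]} hit by 17; {[18,20],[19,21]} hit by 20; {[24,25]} hit by 25.
Points: 1, 5, 9, 13, 17, 20, 25 (7 total).

7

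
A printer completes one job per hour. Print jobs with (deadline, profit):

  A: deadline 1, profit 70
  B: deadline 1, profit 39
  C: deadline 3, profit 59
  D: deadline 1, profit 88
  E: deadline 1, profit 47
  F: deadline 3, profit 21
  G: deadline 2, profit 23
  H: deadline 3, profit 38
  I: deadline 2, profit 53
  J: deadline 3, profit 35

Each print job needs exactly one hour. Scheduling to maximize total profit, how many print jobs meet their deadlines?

Take jobs in profit order; each goes to the latest open slot no later than its deadline.
Profit order: D=88 A=70 C=59 I=53 E=47 B=39 H=38 J=35 G=23 F=21
Assign: D→slot 1, A skipped, C→slot 3, I→slot 2, E skipped, B skipped, H skipped, J skipped, G skipped, F skipped.
Slots: [1:D] [2:I] [3:C]
3 of 10 scheduled.

3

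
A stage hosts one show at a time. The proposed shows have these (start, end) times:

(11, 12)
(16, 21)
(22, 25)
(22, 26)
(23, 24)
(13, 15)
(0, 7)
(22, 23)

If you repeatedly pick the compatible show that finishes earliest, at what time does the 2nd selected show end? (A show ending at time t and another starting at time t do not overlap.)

Greedy by earliest finish: after sorting by end time, pick each interval compatible with the last pick.
Sorted by end: (0,7)  (11,12)  (13,15)  (16,21)  (22,23)  (23,24)  (22,25)  (22,26)
take (0,7); take (11,12); take (13,15); take (16,21); take (22,23); take (23,24); skip (22,25); skip (22,26).
Selected: (0,7) (11,12) (13,15) (16,21) (22,23) (23,24)

12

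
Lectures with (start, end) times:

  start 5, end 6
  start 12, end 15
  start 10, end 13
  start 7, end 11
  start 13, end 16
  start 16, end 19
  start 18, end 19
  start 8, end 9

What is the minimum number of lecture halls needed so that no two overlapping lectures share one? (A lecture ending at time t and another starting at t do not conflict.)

Count concurrent intervals with a sweep; the peak is the room count.
Events (time:±→running): 5:+→1 6:-→0 7:+→1 8:+→2 … peak 2.

2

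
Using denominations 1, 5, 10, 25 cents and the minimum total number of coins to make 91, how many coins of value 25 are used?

3

Use the largest denomination that fits, subtract, and repeat.
91 − 3×25→16 − 1×10→6 − 1×5→1 − 1×1→0
Count of 25: 3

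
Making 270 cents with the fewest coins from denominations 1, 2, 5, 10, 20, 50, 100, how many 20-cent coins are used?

1

270 − 2×100→70 − 1×50→20 − 1×20→0
Count of 20: 1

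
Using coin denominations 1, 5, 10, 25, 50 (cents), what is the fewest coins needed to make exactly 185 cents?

Use the largest denomination that fits, subtract, and repeat.
185 = 3×50 + 1×25 + 1×10
Total coins = 3 + 1 + 1 = 5

5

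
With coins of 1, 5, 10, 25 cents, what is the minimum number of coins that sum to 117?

Use the largest denomination that fits, subtract, and repeat.
117 − 4×25→17 − 1×10→7 − 1×5→2 − 2×1→0
Total coins = 4 + 1 + 1 + 2 = 8

8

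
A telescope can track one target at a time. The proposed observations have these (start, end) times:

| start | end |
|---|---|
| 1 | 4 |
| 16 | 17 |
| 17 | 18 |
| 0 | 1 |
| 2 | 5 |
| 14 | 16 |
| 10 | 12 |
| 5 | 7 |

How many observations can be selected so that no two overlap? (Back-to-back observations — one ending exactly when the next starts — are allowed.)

7

Order by finish time; keep every interval that doesn't clash with the previous kept one.
By end time: (0,1), (1,4), (2,5), (5,7), (10,12), (14,16), (16,17), (17,18).
Pick (0,1); next start ≥ 1 → (1,4); next start ≥ 4 → (5,7); next start ≥ 7 → (10,12); next start ≥ 12 → (14,16); next start ≥ 16 → (16,17); next start ≥ 17 → (17,18).
Selected 7 observations.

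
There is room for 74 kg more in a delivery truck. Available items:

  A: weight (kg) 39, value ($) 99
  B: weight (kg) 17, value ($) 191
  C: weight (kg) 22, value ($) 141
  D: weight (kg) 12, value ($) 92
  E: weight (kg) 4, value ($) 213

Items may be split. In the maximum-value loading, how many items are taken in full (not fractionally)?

4

Sort by value per unit weight and fill in that order.
Order: E (213/4=53.25) > B (191/17=11.24) > D (92/12=7.67) > C (141/22=6.41) > A (99/39=2.54)
Fill: take E (4 @ 213) → take B (17 @ 191) → take D (12 @ 92) → take C (22 @ 141) → take 19/39 of A → 48.23; 74/74 used.
4 item(s) taken whole; one partial (take 19/39 of A).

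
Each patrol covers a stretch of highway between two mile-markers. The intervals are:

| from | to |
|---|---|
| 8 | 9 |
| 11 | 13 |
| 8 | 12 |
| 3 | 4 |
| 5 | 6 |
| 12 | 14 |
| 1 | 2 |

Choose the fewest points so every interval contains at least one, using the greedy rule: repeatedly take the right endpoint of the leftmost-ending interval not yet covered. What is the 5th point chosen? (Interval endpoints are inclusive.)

Sorted: [1,2] [3,4] [5,6] [8,9] [8,12] [11,13] [12,14]
{[1,2]} hit by 2; {[3,4]} hit by 4; {[5,6]} hit by 6; {[8,9],[8,12]} hit by 9; {[11,13],[12,14]} hit by 13.
Points: 2, 4, 6, 9, 13 (5 total).

13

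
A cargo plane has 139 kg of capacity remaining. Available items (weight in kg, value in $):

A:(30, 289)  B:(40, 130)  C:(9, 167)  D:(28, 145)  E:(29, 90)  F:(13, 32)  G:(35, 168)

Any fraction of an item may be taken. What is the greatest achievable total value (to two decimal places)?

889.25

Ratios (sorted): C 18.56, A 9.63, D 5.18, G 4.80, B 3.25, E 3.10, F 2.46
take C (9 @ 167); take A (30 @ 289); take D (28 @ 145); take G (35 @ 168); take 37/40 of B → 120.25. Capacity used 139/139.
Total value = 889.25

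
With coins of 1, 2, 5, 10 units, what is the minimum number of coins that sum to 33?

Greedy: take as many of the largest coin as possible, then repeat with the remainder.
33 = 3×10 + 1×2 + 1×1
Total coins = 3 + 1 + 1 = 5

5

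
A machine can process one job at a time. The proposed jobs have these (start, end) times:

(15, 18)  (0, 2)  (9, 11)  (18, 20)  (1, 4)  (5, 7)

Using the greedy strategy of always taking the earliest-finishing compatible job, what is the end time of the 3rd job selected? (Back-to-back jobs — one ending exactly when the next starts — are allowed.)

Order by finish time; keep every interval that doesn't clash with the previous kept one.
Sorted by end: (0,2)  (1,4)  (5,7)  (9,11)  (15,18)  (18,20)
take (0,2); skip (1,4); take (5,7); take (9,11); take (15,18); take (18,20).
Selected: (0,2) (5,7) (9,11) (15,18) (18,20)

11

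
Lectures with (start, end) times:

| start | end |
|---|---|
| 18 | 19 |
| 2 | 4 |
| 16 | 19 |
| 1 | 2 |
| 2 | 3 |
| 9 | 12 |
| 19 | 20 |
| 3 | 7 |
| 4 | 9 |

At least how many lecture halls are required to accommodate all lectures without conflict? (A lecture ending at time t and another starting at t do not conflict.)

starts: [1, 2, 2, 3, 4, 9, 16, 18, 19]
ends:   [2, 3, 4, 7, 9, 12, 19, 19, 20]
s1→1 e2→0 s2→1 s2→2  — peak 2.

2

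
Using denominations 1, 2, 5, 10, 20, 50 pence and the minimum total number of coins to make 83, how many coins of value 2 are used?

1

Use the largest denomination that fits, subtract, and repeat.
83 − 1×50→33 − 1×20→13 − 1×10→3 − 1×2→1 − 1×1→0
Count of 2: 1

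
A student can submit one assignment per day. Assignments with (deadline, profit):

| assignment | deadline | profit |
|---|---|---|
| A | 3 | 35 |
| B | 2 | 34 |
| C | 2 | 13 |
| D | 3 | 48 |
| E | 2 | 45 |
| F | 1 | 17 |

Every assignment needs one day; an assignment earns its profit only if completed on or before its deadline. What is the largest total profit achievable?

128

Take jobs in profit order; each goes to the latest open slot no later than its deadline.
Profit order: D=48 E=45 A=35 B=34 F=17 C=13
Assign: D→slot 3, E→slot 2, A→slot 1, B skipped, F skipped, C skipped.
Slots: [1:A] [2:E] [3:D]
Profit = 35 + 45 + 48 = 128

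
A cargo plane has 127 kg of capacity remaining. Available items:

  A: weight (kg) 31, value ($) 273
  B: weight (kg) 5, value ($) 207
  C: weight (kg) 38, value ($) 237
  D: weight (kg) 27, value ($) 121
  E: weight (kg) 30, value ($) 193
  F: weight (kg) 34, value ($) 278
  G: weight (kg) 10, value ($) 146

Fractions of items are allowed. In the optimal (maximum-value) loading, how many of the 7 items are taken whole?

Order: B (207/5=41.40) > G (146/10=14.60) > A (273/31=8.81) > F (278/34=8.18) > E (193/30=6.43) > C (237/38=6.24) > D (121/27=4.48)
Fill: take B (5 @ 207) → take G (10 @ 146) → take A (31 @ 273) → take F (34 @ 278) → take E (30 @ 193) → take 17/38 of C → 106.03; 127/127 used.
5 item(s) taken whole; one partial (take 17/38 of C).

5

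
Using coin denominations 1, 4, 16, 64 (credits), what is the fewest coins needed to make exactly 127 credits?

10

Use the largest denomination that fits, subtract, and repeat.
127 = 1×64 + 3×16 + 3×4 + 3×1
Total coins = 1 + 3 + 3 + 3 = 10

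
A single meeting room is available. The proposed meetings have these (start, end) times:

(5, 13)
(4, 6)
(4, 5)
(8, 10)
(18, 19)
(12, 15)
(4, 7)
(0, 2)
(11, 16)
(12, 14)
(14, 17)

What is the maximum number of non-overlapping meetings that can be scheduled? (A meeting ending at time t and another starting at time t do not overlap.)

Greedy by earliest finish: after sorting by end time, pick each interval compatible with the last pick.
Sorted by end: (0,2)  (4,5)  (4,6)  (4,7)  (8,10)  (5,13)  (12,14)  (12,15)  (11,16)  (14,17)  (18,19)
take (0,2); take (4,5); skip (4,6); skip (4,7); take (8,10); skip (5,13); take (12,14); skip (12,15); take (14,17); take (18,19).
Selected 6 meetings.

6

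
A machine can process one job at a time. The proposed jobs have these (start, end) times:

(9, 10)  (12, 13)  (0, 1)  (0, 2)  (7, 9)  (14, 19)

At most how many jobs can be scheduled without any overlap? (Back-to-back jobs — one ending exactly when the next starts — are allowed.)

5

Sort by end time and greedily take each interval whose start is ≥ the last chosen end.
Sorted by end: (0,1)  (0,2)  (7,9)  (9,10)  (12,13)  (14,19)
take (0,1); skip (0,2); take (7,9); take (9,10); take (12,13); take (14,19).
Selected 5 jobs.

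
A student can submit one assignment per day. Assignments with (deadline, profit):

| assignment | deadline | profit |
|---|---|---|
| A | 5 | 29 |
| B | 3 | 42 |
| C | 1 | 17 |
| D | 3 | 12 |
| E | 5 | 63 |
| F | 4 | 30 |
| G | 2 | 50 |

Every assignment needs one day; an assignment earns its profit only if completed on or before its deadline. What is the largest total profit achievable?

214

Profit order: E=63 G=50 B=42 F=30 A=29 C=17 D=12
Assign: E→slot 5, G→slot 2, B→slot 3, F→slot 4, A→slot 1, C skipped, D skipped.
Slots: [1:A] [2:G] [3:B] [4:F] [5:E]
Profit = 29 + 50 + 42 + 30 + 63 = 214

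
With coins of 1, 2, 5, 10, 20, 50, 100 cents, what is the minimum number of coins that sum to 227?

Use the largest denomination that fits, subtract, and repeat.
227 − 2×100→27 − 1×20→7 − 1×5→2 − 1×2→0
Total coins = 2 + 1 + 1 + 1 = 5

5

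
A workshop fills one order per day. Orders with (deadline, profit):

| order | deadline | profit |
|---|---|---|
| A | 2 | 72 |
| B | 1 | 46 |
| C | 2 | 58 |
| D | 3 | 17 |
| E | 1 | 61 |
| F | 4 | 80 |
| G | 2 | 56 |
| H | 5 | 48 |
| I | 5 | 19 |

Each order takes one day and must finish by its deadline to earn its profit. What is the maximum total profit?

280

By profit: F(d4,80), A(d2,72), E(d1,61), C(d2,58), G(d2,56), H(d5,48), B(d1,46), I(d5,19), D(d3,17)
F→slot 4; A→slot 2; E→slot 1; C skipped; G skipped; H→slot 5; B skipped; I→slot 3; D skipped.
Profit = 61 + 72 + 19 + 80 + 48 = 280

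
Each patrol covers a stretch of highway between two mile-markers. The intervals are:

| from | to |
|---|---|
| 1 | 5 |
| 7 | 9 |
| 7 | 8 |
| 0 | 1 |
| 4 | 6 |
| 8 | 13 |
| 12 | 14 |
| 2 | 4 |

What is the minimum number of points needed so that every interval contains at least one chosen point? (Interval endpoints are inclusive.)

4

Sort by right endpoint; whenever an interval is uncovered, place a point at its right end.
By right end: [0,1]  [2,4]  [1,5]  [4,6]  [7,8]  [7,9]  [8,13]  [12,14]
[0,1] uncovered → point at 1; [2,4] uncovered → point at 4; [7,8] uncovered → point at 8; [12,14] uncovered → point at 14.
Points: 1, 4, 8, 14 (4 total).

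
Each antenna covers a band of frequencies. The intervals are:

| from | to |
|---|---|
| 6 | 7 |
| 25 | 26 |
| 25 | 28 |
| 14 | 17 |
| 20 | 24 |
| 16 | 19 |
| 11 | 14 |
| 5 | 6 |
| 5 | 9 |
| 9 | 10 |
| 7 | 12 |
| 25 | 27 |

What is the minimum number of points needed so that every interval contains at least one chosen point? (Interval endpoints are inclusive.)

By right end: [5,6]  [6,7]  [5,9]  [9,10]  [7,12]  [11,14]  [14,17]  [16,19]  [20,24]  [25,26]  [25,27]  [25,28]
[5,6] uncovered → point at 6; [9,10] uncovered → point at 10; [11,14] uncovered → point at 14; [16,19] uncovered → point at 19; [20,24] uncovered → point at 24; [25,26] uncovered → point at 26.
Points: 6, 10, 14, 19, 24, 26 (6 total).

6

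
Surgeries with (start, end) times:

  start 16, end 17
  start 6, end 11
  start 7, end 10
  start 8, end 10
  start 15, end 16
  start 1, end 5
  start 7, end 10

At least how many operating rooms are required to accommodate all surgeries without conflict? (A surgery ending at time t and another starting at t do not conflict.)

The answer is the maximum number of intervals overlapping at any instant.
starts: [1, 6, 7, 7, 8, 15, 16]
ends:   [5, 10, 10, 10, 11, 16, 17]
s1→1 e5→0 s6→1 s7→2 s7→3 s8→4  — peak 4.

4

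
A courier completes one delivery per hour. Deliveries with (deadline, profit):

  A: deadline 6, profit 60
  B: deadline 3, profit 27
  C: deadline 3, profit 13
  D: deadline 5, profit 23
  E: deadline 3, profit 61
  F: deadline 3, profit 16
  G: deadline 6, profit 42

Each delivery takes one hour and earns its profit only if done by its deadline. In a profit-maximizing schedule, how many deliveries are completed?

6

Sort by profit descending; place each in the latest free slot ≤ its deadline.
Profit order: E=61 A=60 G=42 B=27 D=23 F=16 C=13
Assign: E→slot 3, A→slot 6, G→slot 5, B→slot 2, D→slot 4, F→slot 1, C skipped.
Slots: [1:F] [2:B] [3:E] [4:D] [5:G] [6:A]
6 of 7 scheduled.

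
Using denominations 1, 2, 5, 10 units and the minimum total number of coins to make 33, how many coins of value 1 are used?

Greedy: take as many of the largest coin as possible, then repeat with the remainder.
33 − 3×10→3 − 1×2→1 − 1×1→0
Count of 1: 1

1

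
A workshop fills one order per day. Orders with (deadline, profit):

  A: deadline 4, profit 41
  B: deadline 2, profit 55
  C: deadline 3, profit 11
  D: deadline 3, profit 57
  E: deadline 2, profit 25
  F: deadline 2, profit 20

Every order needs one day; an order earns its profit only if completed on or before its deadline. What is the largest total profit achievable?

By profit: D(d3,57), B(d2,55), A(d4,41), E(d2,25), F(d2,20), C(d3,11)
D→slot 3; B→slot 2; A→slot 4; E→slot 1; F skipped; C skipped.
Profit = 25 + 55 + 57 + 41 = 178

178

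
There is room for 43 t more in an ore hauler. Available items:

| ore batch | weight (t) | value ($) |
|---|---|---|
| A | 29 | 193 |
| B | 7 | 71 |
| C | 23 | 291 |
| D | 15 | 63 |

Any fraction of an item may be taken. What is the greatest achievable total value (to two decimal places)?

Ratios (sorted): C 12.65, B 10.14, A 6.66, D 4.20
take C (23 @ 291); take B (7 @ 71); take 13/29 of A → 86.52. Capacity used 43/43.
Total value = 448.52

448.52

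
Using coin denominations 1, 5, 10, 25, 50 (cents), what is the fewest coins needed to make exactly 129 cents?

7

129 = 2×50 + 1×25 + 4×1
Total coins = 2 + 1 + 4 = 7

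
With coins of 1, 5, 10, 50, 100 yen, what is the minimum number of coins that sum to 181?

181 − 1×100→81 − 1×50→31 − 3×10→1 − 1×1→0
Total coins = 1 + 1 + 3 + 1 = 6

6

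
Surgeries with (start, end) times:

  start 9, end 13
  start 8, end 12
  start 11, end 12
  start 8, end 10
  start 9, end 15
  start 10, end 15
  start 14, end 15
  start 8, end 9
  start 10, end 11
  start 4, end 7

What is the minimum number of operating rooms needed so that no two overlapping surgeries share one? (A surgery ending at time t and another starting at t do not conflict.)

The answer is the maximum number of intervals overlapping at any instant.
Events (time:±→running): 4:+→1 7:-→0 8:+→1 8:+→2 8:+→3 9:-→2 9:+→3 9:+→4 10:-→3 10:+→4 10:+→5 … peak 5.

5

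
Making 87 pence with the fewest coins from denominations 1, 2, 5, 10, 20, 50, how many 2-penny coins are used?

1

Use the largest denomination that fits, subtract, and repeat.
87 − 1×50→37 − 1×20→17 − 1×10→7 − 1×5→2 − 1×2→0
Count of 2: 1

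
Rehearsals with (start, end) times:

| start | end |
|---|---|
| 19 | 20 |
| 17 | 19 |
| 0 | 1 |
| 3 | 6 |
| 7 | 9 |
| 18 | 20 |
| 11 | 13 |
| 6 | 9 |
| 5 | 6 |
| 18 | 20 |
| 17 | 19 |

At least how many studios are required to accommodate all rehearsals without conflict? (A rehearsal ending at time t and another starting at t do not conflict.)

4

Count concurrent intervals with a sweep; the peak is the room count.
Events (time:±→running): 0:+→1 1:-→0 3:+→1 5:+→2 6:-→1 6:-→0 6:+→1 7:+→2 9:-→1 9:-→0 11:+→1 13:-→0 17:+→1 17:+→2 18:+→3 18:+→4 … peak 4.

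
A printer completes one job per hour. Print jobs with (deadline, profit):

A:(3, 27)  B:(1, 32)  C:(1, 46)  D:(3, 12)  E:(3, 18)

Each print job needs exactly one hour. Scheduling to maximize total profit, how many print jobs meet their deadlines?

Sort by profit descending; place each in the latest free slot ≤ its deadline.
By profit: C(d1,46), B(d1,32), A(d3,27), E(d3,18), D(d3,12)
C→slot 1; B skipped; A→slot 3; E→slot 2; D skipped.
3 of 5 scheduled.

3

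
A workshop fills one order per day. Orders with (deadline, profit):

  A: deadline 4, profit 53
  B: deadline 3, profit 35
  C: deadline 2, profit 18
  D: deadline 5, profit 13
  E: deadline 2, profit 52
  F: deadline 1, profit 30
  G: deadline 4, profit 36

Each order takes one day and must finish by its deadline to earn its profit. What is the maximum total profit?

Take jobs in profit order; each goes to the latest open slot no later than its deadline.
By profit: A(d4,53), E(d2,52), G(d4,36), B(d3,35), F(d1,30), C(d2,18), D(d5,13)
A→slot 4; E→slot 2; G→slot 3; B→slot 1; F skipped; C skipped; D→slot 5.
Profit = 35 + 52 + 36 + 53 + 13 = 189

189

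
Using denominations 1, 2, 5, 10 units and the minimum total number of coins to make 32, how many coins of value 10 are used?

3

Greedy: take as many of the largest coin as possible, then repeat with the remainder.
32 = 3×10 + 1×2
Count of 10: 3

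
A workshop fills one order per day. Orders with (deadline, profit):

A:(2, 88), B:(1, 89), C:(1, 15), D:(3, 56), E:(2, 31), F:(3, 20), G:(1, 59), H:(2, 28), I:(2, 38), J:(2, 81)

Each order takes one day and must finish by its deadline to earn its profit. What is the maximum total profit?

233

Take jobs in profit order; each goes to the latest open slot no later than its deadline.
By profit: B(d1,89), A(d2,88), J(d2,81), G(d1,59), D(d3,56), I(d2,38), E(d2,31), H(d2,28), F(d3,20), C(d1,15)
B→slot 1; A→slot 2; J skipped; G skipped; D→slot 3; I skipped; E skipped; H skipped; F skipped; C skipped.
Profit = 89 + 88 + 56 = 233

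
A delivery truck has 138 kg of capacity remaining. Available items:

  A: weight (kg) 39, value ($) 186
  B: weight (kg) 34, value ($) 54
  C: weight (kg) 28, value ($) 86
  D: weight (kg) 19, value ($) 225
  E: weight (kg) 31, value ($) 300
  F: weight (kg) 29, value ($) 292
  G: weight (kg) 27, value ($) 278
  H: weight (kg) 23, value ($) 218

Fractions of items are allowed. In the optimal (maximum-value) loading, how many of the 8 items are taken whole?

Greedy by value/weight ratio, highest first.
Order: D (225/19=11.84) > G (278/27=10.30) > F (292/29=10.07) > E (300/31=9.68) > H (218/23=9.48) > A (186/39=4.77) > C (86/28=3.07) > B (54/34=1.59)
Fill: take D (19 @ 225) → take G (27 @ 278) → take F (29 @ 292) → take E (31 @ 300) → take H (23 @ 218) → take 9/39 of A → 42.92; 138/138 used.
5 item(s) taken whole; one partial (take 9/39 of A).

5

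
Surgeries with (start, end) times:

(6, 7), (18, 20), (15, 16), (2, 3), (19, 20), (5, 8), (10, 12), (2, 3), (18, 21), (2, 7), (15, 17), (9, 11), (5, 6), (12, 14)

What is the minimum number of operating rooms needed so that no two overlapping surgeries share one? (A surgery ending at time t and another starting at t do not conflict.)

3

Count concurrent intervals with a sweep; the peak is the room count.
starts: [2, 2, 2, 5, 5, 6, 9, 10, 12, 15, 15, 18, 18, 19]
ends:   [3, 3, 6, 7, 7, 8, 11, 12, 14, 16, 17, 20, 20, 21]
s2→1 s2→2 s2→3  — peak 3.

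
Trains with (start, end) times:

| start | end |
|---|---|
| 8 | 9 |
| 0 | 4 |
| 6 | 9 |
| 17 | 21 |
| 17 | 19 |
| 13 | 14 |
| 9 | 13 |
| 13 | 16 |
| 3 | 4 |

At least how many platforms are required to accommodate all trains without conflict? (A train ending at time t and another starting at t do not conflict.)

starts: [0, 3, 6, 8, 9, 13, 13, 17, 17]
ends:   [4, 4, 9, 9, 13, 14, 16, 19, 21]
s0→1 s3→2  — peak 2.

2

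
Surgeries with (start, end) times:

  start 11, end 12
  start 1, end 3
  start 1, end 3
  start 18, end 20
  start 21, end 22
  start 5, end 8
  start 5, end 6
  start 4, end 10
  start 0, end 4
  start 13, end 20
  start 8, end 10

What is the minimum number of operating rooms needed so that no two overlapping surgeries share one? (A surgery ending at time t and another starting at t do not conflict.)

3

The answer is the maximum number of intervals overlapping at any instant.
Events (time:±→running): 0:+→1 1:+→2 1:+→3 … peak 3.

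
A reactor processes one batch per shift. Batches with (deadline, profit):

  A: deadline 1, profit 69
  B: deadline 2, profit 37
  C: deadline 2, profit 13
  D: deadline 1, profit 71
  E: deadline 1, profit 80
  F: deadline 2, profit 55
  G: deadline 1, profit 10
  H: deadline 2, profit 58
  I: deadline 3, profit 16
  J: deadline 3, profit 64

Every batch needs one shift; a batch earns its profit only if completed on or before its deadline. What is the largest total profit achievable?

Take jobs in profit order; each goes to the latest open slot no later than its deadline.
By profit: E(d1,80), D(d1,71), A(d1,69), J(d3,64), H(d2,58), F(d2,55), B(d2,37), I(d3,16), C(d2,13), G(d1,10)
E→slot 1; D skipped; A skipped; J→slot 3; H→slot 2; F skipped; B skipped; I skipped; C skipped; G skipped.
Profit = 80 + 58 + 64 = 202

202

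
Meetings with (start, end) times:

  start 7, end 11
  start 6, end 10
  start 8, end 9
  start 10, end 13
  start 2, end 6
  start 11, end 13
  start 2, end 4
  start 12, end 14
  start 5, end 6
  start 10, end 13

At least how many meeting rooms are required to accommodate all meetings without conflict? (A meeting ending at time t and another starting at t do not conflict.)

The answer is the maximum number of intervals overlapping at any instant.
starts: [2, 2, 5, 6, 7, 8, 10, 10, 11, 12]
ends:   [4, 6, 6, 9, 10, 11, 13, 13, 13, 14]
s2→1 s2→2 e4→1 s5→2 e6→1 e6→0 s6→1 s7→2 s8→3 e9→2 e10→1 s10→2 s10→3 e11→2 s11→3 s12→4  — peak 4.

4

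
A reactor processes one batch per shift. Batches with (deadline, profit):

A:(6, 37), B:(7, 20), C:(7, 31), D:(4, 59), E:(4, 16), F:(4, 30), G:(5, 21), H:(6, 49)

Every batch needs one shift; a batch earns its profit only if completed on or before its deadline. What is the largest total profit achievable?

247

Sort by profit descending; place each in the latest free slot ≤ its deadline.
By profit: D(d4,59), H(d6,49), A(d6,37), C(d7,31), F(d4,30), G(d5,21), B(d7,20), E(d4,16)
D→slot 4; H→slot 6; A→slot 5; C→slot 7; F→slot 3; G→slot 2; B→slot 1; E skipped.
Profit = 20 + 21 + 30 + 59 + 37 + 49 + 31 = 247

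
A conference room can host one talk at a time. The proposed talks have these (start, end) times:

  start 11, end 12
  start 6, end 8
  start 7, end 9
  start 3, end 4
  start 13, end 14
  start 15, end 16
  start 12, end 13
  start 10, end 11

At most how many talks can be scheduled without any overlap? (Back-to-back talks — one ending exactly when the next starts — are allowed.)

7

Sort by end time and greedily take each interval whose start is ≥ the last chosen end.
Sorted by end: (3,4)  (6,8)  (7,9)  (10,11)  (11,12)  (12,13)  (13,14)  (15,16)
take (3,4); take (6,8); take (10,11); take (11,12); take (12,13); take (13,14); take (15,16).
Selected 7 talks.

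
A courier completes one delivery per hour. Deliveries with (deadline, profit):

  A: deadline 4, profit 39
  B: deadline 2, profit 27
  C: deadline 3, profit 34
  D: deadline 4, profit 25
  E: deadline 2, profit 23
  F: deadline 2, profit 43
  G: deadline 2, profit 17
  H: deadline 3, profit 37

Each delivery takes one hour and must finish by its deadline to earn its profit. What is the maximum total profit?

Profit order: F=43 A=39 H=37 C=34 B=27 D=25 E=23 G=17
Assign: F→slot 2, A→slot 4, H→slot 3, C→slot 1, B skipped, D skipped, E skipped, G skipped.
Slots: [1:C] [2:F] [3:H] [4:A]
Profit = 34 + 43 + 37 + 39 = 153

153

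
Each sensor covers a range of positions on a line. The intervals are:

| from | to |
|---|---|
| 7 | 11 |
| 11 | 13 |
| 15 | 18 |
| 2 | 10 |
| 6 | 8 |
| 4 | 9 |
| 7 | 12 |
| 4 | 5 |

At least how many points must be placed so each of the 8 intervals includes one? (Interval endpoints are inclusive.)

4

Process intervals by earliest right end; each time one isn't hit yet, stab at its right endpoint.
By right end: [4,5]  [6,8]  [4,9]  [2,10]  [7,11]  [7,12]  [11,13]  [15,18]
[4,5] uncovered → point at 5; [6,8] uncovered → point at 8; [11,13] uncovered → point at 13; [15,18] uncovered → point at 18.
Points: 5, 8, 13, 18 (4 total).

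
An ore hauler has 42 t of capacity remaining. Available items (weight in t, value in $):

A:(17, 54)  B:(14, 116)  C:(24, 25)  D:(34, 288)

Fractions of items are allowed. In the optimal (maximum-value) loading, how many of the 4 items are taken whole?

1

Greedy by value/weight ratio, highest first.
Ratios (sorted): D 8.47, B 8.29, A 3.18, C 1.04
take D (34 @ 288); take 8/14 of B → 66.29. Capacity used 42/42.
1 item(s) taken whole; one partial (take 8/14 of B).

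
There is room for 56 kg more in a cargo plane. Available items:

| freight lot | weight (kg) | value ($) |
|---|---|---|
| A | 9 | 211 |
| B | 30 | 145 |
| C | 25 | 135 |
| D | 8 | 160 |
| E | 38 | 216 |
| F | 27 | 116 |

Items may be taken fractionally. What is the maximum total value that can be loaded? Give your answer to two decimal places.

Sort by value per unit weight and fill in that order.
Ratios (sorted): A 23.44, D 20.00, E 5.68, C 5.40, B 4.83, F 4.30
take A (9 @ 211); take D (8 @ 160); take E (38 @ 216); take 1/25 of C → 5.40. Capacity used 56/56.
Total value = 592.40

592.40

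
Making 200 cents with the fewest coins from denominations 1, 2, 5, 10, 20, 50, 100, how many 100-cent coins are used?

Greedy: take as many of the largest coin as possible, then repeat with the remainder.
200 − 2×100→0
Count of 100: 2

2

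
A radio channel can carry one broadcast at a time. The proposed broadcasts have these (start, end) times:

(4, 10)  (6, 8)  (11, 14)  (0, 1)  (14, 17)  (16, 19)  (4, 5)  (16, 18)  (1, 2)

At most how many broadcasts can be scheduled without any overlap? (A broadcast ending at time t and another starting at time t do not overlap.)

By end time: (0,1), (1,2), (4,5), (6,8), (4,10), (11,14), (14,17), (16,18), (16,19).
Pick (0,1); next start ≥ 1 → (1,2); next start ≥ 2 → (4,5); next start ≥ 5 → (6,8); next start ≥ 8 → (11,14); next start ≥ 14 → (14,17).
Selected 6 broadcasts.

6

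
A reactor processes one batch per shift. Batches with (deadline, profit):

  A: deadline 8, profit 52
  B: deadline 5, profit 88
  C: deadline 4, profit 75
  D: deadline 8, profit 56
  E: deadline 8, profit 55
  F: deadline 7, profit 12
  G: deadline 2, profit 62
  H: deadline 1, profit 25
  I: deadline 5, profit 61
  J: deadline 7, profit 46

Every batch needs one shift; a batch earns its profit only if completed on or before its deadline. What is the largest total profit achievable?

495

By profit: B(d5,88), C(d4,75), G(d2,62), I(d5,61), D(d8,56), E(d8,55), A(d8,52), J(d7,46), H(d1,25), F(d7,12)
B→slot 5; C→slot 4; G→slot 2; I→slot 3; D→slot 8; E→slot 7; A→slot 6; J→slot 1; H skipped; F skipped.
Profit = 46 + 62 + 61 + 75 + 88 + 52 + 55 + 56 = 495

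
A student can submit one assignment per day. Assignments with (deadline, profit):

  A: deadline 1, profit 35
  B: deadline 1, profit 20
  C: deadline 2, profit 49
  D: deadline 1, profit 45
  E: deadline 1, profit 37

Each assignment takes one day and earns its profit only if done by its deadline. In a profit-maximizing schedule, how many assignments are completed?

2

Profit order: C=49 D=45 E=37 A=35 B=20
Assign: C→slot 2, D→slot 1, E skipped, A skipped, B skipped.
Slots: [1:D] [2:C]
2 of 5 scheduled.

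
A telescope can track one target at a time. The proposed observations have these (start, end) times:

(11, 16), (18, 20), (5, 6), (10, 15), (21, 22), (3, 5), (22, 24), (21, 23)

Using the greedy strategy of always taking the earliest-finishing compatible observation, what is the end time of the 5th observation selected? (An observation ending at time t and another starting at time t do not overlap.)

By end time: (3,5), (5,6), (10,15), (11,16), (18,20), (21,22), (21,23), (22,24).
Pick (3,5); next start ≥ 5 → (5,6); next start ≥ 6 → (10,15); next start ≥ 15 → (18,20); next start ≥ 20 → (21,22); next start ≥ 22 → (22,24).
Selected: (3,5) (5,6) (10,15) (18,20) (21,22) (22,24)

22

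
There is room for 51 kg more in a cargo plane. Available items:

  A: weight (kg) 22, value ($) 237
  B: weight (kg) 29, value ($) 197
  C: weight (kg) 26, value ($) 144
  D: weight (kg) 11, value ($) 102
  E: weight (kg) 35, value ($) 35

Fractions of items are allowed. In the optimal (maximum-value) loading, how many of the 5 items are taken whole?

Greedy by value/weight ratio, highest first.
Ratios (sorted): A 10.77, D 9.27, B 6.79, C 5.54, E 1.00
take A (22 @ 237); take D (11 @ 102); take 18/29 of B → 122.28. Capacity used 51/51.
2 item(s) taken whole; one partial (take 18/29 of B).

2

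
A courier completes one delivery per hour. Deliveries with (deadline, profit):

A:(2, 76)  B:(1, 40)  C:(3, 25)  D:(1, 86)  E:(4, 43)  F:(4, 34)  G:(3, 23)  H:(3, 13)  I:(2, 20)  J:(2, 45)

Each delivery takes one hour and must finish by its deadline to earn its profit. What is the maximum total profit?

239

Take jobs in profit order; each goes to the latest open slot no later than its deadline.
By profit: D(d1,86), A(d2,76), J(d2,45), E(d4,43), B(d1,40), F(d4,34), C(d3,25), G(d3,23), I(d2,20), H(d3,13)
D→slot 1; A→slot 2; J skipped; E→slot 4; B skipped; F→slot 3; C skipped; G skipped; I skipped; H skipped.
Profit = 86 + 76 + 34 + 43 = 239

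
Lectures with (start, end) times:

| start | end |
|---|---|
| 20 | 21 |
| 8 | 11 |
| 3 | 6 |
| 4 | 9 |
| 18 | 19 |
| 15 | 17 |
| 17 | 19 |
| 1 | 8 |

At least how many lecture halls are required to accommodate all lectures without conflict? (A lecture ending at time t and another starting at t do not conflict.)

3

Events (time:±→running): 1:+→1 3:+→2 4:+→3 … peak 3.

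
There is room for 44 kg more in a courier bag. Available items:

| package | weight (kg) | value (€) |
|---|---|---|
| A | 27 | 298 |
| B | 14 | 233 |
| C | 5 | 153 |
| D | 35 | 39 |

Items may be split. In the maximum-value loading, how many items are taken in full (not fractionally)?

Order: C (153/5=30.60) > B (233/14=16.64) > A (298/27=11.04) > D (39/35=1.11)
Fill: take C (5 @ 153) → take B (14 @ 233) → take 25/27 of A → 275.93; 44/44 used.
2 item(s) taken whole; one partial (take 25/27 of A).

2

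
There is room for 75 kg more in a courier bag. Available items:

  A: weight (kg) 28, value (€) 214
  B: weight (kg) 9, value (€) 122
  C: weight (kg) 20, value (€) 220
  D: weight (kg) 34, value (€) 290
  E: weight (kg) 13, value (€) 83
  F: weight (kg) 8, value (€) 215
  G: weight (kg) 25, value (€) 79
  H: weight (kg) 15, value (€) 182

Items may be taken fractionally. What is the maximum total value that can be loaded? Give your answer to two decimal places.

935.18

Greedy by value/weight ratio, highest first.
Ratios (sorted): F 26.88, B 13.56, H 12.13, C 11.00, D 8.53, A 7.64, E 6.38, G 3.16
take F (8 @ 215); take B (9 @ 122); take H (15 @ 182); take C (20 @ 220); take 23/34 of D → 196.18. Capacity used 75/75.
Total value = 935.18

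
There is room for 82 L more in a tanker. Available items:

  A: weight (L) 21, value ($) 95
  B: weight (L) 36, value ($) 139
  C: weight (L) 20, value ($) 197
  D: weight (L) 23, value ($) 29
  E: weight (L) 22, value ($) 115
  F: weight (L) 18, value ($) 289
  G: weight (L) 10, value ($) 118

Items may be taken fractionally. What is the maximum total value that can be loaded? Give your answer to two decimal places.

Ratios (sorted): F 16.06, G 11.80, C 9.85, E 5.23, A 4.52, B 3.86, D 1.26
take F (18 @ 289); take G (10 @ 118); take C (20 @ 197); take E (22 @ 115); take 12/21 of A → 54.29. Capacity used 82/82.
Total value = 773.29

773.29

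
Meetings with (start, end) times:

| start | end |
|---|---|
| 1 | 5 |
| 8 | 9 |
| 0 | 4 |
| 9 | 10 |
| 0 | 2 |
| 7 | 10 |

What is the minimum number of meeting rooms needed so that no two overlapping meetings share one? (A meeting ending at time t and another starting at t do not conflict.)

Count concurrent intervals with a sweep; the peak is the room count.
starts: [0, 0, 1, 7, 8, 9]
ends:   [2, 4, 5, 9, 10, 10]
s0→1 s0→2 s1→3  — peak 3.

3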